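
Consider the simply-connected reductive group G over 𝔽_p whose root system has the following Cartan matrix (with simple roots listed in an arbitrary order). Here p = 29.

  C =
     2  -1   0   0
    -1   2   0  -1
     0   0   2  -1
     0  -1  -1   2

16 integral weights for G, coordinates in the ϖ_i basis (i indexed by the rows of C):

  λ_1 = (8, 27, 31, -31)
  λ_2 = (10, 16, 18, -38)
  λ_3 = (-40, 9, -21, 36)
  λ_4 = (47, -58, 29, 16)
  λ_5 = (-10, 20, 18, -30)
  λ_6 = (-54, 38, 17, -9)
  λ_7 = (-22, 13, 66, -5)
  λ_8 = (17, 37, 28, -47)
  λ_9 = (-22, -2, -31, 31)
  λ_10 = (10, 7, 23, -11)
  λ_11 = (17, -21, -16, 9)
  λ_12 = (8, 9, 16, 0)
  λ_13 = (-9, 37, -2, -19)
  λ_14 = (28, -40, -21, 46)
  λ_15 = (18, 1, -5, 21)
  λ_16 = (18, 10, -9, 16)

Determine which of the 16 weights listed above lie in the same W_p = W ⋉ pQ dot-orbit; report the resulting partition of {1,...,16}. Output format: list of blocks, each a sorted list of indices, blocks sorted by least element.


A_4 Cartan matrix, 4 simple roots permuted; ρ=(1,1,1,1).

Folding the 16 weights λ_j+ρ into Ā_29 (reps in the given 4-coord order):

  1: (1, 1, 7, 19)
  2: (1, 10, 9, 1)
  3: (8, 9, 10, 2)
  4: (1, 10, 9, 1)
  5: (8, 9, 10, 2)
  6: (5, 2, 10, 8)
  7: (5, 2, 10, 8)
  8: (8, 9, 10, 2)
  9: (1, 1, 7, 19)
  10: (5, 2, 10, 8)
  11: (5, 2, 10, 8)
  12: (1, 10, 9, 1)
  13: (1, 10, 9, 1)
  14: (8, 9, 10, 2)
  15: (5, 2, 10, 8)
  16: (1, 10, 9, 1)

Linkage partition of the 16 weights (4 classes, p=29):

[[1, 9], [2, 4, 12, 13, 16], [3, 5, 8, 14], [6, 7, 10, 11, 15]]


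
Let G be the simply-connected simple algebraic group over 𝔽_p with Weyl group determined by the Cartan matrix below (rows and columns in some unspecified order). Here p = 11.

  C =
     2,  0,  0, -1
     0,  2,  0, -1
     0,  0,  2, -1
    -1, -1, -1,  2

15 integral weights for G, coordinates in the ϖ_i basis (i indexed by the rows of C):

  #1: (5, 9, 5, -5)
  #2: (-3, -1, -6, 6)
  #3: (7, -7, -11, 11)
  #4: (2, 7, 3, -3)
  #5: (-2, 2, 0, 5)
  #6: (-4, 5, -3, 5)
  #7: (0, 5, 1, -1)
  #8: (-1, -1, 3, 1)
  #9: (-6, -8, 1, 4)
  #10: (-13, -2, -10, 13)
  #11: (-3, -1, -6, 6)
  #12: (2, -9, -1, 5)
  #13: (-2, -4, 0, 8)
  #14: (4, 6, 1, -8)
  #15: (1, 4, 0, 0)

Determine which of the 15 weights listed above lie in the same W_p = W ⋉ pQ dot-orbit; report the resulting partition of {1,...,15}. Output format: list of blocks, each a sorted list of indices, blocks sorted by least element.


C ↔ D_4 under row/col permutation; |W(D_4)| = 192.

Alcove-folded reps (p=11, 15 weights, presented ϖ-order):

  λ_1+ρ ↦ (1, 3, 1, 1)
  λ_2+ρ ↦ (2, 0, 5, 0)
  λ_3+ρ ↦ (1, 3, 1, 1)
  λ_4+ρ ↦ (1, 6, 2, 0)
  λ_5+ρ ↦ (1, 3, 1, 1)
  λ_6+ρ ↦ (2, 5, 1, 1)
  λ_7+ρ ↦ (1, 6, 2, 0)
  λ_8+ρ ↦ (0, 0, 4, 2)
  λ_9+ρ ↦ (2, 0, 5, 0)
  λ_10+ρ ↦ (2, 5, 1, 1)
  λ_11+ρ ↦ (2, 0, 5, 0)
  λ_12+ρ ↦ (1, 6, 2, 0)
  λ_13+ρ ↦ (1, 3, 1, 1)
  λ_14+ρ ↦ (2, 0, 5, 0)
  λ_15+ρ ↦ (2, 5, 1, 1)

Grouping the 15 weights by Ā_11-representative: 5 linkage classes.

[[1, 3, 5, 13], [2, 9, 11, 14], [4, 7, 12], [6, 10, 15], [8]]


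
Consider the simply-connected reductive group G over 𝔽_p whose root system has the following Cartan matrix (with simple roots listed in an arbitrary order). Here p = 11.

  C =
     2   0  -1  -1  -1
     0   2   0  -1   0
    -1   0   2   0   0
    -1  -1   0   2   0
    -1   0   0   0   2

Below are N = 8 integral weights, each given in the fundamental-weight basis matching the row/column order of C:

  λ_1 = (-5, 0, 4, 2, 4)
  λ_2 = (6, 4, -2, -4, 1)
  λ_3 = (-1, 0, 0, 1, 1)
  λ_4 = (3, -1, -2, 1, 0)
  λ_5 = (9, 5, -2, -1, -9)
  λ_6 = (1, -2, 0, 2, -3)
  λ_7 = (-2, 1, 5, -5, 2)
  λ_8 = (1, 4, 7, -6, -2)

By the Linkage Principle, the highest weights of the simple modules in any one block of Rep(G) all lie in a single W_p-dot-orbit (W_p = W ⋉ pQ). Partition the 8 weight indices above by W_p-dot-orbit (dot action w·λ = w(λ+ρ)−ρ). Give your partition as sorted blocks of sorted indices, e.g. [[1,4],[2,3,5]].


Root system D_5: the 5×5 matrix C matches after relabeling.

W_11-reps of the 8 weights in Ā_11 (same 5-coord order as C):

  λ_1+ρ ↦ (3, 0, 1, 1, 1) · λ_2+ρ ↦ (0, 1, 1, 2, 2) · λ_3+ρ ↦ (0, 1, 1, 2, 2) · λ_4+ρ ↦ (3, 0, 1, 1, 1) · λ_5+ρ ↦ (1, 0, 4, 1, 3) · λ_6+ρ ↦ (0, 1, 1, 2, 2) · λ_7+ρ ↦ (0, 1, 1, 2, 2) · λ_8+ρ ↦ (1, 0, 4, 1, 3)

Grouping the 8 weights by Ā_11-representative: 3 linkage classes.

[[1, 4], [2, 3, 6, 7], [5, 8]]


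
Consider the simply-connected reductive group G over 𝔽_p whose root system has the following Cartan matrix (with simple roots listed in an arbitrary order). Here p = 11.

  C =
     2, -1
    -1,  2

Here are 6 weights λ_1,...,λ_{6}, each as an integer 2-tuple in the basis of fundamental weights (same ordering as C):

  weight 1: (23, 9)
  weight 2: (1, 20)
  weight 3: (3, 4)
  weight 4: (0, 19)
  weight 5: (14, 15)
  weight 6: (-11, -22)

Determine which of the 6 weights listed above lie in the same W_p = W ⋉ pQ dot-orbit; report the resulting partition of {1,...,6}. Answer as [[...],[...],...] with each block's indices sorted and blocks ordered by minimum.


C ↔ A_2 under row/col permutation; |W(A_2)| = 6.

λ_j+ρ reflected into Ā_11 (⟨·,θ^∨⟩≤11); 2-tuples as given:

  [1] (9, 1);  [2] (9, 1);  [3] (4, 5);  [4] (9, 1);  [5] (4, 5);  [6] (9, 1)

Linkage partition of the 6 weights (2 classes, p=11):

[[1, 2, 4, 6], [3, 5]]


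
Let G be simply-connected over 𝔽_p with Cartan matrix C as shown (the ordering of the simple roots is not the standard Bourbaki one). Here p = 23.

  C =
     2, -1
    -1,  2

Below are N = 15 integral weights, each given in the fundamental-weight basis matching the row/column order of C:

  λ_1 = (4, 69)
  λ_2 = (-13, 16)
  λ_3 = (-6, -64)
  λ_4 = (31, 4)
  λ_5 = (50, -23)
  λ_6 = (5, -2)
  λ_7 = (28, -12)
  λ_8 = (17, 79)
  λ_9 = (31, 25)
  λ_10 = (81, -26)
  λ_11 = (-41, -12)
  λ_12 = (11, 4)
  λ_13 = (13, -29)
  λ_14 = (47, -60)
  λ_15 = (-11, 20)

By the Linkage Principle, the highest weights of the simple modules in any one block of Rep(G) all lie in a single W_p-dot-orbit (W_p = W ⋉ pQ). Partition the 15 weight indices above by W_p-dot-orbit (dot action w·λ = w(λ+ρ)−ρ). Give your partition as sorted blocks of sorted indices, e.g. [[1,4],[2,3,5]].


Cartan matrix: type A_2 (|W|=6); un-permuting the 2 rows.

λ_j+ρ reflected into Ā_23 (⟨·,θ^∨⟩≤23); 2-tuples as given:

  [1] (5, 1)
  [2] (12, 5)
  [3] (5, 1)
  [4] (9, 9)
  [5] (5, 1)
  [6] (5, 1)
  [7] (12, 5)
  [8] (12, 5)
  [9] (9, 3)
  [10] (10, 11)
  [11] (12, 5)
  [12] (12, 5)
  [13] (9, 9)
  [14] (10, 11)
  [15] (10, 11)

The 15 indices split into 5 linkage classes (same alcove rep ⇔ same W_23-dot-orbit):

[[1, 3, 5, 6], [2, 7, 8, 11, 12], [4, 13], [9], [10, 14, 15]]


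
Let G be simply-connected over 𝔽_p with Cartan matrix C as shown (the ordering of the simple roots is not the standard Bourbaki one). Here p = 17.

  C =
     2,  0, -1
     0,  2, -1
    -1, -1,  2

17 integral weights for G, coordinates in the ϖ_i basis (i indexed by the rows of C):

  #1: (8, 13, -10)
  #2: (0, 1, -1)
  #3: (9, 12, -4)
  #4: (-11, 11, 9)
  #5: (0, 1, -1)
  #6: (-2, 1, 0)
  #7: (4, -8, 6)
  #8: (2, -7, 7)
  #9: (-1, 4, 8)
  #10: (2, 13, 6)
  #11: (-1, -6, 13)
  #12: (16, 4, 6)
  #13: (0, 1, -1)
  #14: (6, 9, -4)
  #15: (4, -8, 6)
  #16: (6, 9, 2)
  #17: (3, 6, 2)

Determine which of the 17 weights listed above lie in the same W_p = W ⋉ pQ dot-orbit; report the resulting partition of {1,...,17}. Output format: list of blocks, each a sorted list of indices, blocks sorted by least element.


A_3 Cartan matrix, 3 simple roots permuted; ρ=(1,1,1).

Alcove-folded reps (p=17, 17 weights, presented ϖ-order):

  λ_1 → (0, 5, 9);  λ_2 → (1, 2, 0);  λ_3 → (4, 7, 3);  λ_4 → (5, 7, 0);  λ_5 → (1, 2, 0);  λ_6 → (1, 2, 0);  λ_7 → (5, 7, 0);  λ_8 → (3, 6, 2);  λ_9 → (0, 5, 9);  λ_10 → (4, 7, 3);  λ_11 → (0, 5, 9);  λ_12 → (5, 7, 0);  λ_13 → (1, 2, 0);  λ_14 → (4, 7, 3);  λ_15 → (5, 7, 0);  λ_16 → (4, 7, 3);  λ_17 → (4, 7, 3)

Grouping the 17 weights by Ā_17-representative: 5 linkage classes.

[[1, 9, 11], [2, 5, 6, 13], [3, 10, 14, 16, 17], [4, 7, 12, 15], [8]]


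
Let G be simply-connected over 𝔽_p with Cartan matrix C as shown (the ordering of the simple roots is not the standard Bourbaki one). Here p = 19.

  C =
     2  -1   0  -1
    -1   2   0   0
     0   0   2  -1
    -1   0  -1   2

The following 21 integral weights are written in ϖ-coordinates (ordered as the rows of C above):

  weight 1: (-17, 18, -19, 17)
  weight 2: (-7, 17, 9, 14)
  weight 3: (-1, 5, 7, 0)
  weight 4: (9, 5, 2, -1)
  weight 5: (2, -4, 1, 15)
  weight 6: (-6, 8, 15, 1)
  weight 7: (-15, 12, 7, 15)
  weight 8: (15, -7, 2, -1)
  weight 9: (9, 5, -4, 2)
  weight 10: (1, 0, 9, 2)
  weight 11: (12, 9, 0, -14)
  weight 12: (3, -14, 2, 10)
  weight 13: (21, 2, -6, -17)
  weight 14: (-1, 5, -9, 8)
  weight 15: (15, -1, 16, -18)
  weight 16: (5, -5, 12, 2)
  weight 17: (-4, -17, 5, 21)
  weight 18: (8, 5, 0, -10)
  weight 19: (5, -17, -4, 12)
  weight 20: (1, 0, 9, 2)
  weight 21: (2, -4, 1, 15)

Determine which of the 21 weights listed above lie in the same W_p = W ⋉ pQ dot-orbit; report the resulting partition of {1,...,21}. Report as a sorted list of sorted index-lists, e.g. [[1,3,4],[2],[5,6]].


Root system A_4: the 4×4 matrix C matches after relabeling.

Folding the 21 weights λ_j+ρ into Ā_19 (reps in the given 4-coord order):

  λ_1+ρ ↦ (0, 1, 0, 16);  λ_2+ρ ↦ (0, 6, 8, 1);  λ_3+ρ ↦ (0, 6, 8, 1);  λ_4+ρ ↦ (10, 6, 3, 0);  λ_5+ρ ↦ (0, 1, 0, 16);  λ_6+ρ ↦ (2, 1, 10, 3);  λ_7+ρ ↦ (9, 4, 3, 2);  λ_8+ρ ↦ (10, 6, 3, 0);  λ_9+ρ ↦ (10, 6, 3, 0);  λ_10+ρ ↦ (2, 1, 10, 3);  λ_11+ρ ↦ (0, 6, 8, 1);  λ_12+ρ ↦ (9, 4, 3, 2);  λ_13+ρ ↦ (2, 1, 10, 3);  λ_14+ρ ↦ (0, 6, 8, 1);  λ_15+ρ ↦ (0, 1, 0, 16);  λ_16+ρ ↦ (2, 1, 10, 3);  λ_17+ρ ↦ (10, 6, 3, 0);  λ_18+ρ ↦ (0, 6, 8, 1);  λ_19+ρ ↦ (10, 6, 3, 0);  λ_20+ρ ↦ (2, 1, 10, 3);  λ_21+ρ ↦ (0, 1, 0, 16)

These 21 weights hit 5 W_19-dot-orbits; sizes (4, 5, 5, 5, 2):

[[1, 5, 15, 21], [2, 3, 11, 14, 18], [4, 8, 9, 17, 19], [6, 10, 13, 16, 20], [7, 12]]


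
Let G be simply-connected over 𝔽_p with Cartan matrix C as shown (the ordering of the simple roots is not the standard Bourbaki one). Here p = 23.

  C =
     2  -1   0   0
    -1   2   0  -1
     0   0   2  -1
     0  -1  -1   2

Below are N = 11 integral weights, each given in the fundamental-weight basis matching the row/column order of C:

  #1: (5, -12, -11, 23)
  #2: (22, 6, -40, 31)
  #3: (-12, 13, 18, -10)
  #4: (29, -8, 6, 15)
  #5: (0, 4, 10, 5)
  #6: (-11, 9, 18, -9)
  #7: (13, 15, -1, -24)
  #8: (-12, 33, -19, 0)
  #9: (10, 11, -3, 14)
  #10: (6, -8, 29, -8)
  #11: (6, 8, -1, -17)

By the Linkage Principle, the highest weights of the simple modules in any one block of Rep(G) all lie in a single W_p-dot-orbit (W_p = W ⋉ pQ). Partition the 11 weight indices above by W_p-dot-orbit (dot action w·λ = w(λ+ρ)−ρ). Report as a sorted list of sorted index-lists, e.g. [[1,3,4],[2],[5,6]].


Cartan matrix: type A_4 (|W|=120); un-permuting the 4 rows.

Alcove-folded reps (p=23, 11 weights, presented ϖ-order):

  1: (4, 6, 9, 3)
  2: (0, 0, 9, 7)
  3: (4, 6, 9, 3)
  4: (0, 0, 9, 7)
  5: (1, 5, 11, 6)
  6: (2, 8, 11, 0)
  7: (0, 0, 9, 7)
  8: (1, 5, 11, 6)
  9: (2, 8, 11, 0)
  10: (0, 0, 9, 7)
  11: (0, 0, 9, 7)

These 11 weights hit 4 W_23-dot-orbits; sizes (2, 5, 2, 2):

[[1, 3], [2, 4, 7, 10, 11], [5, 8], [6, 9]]


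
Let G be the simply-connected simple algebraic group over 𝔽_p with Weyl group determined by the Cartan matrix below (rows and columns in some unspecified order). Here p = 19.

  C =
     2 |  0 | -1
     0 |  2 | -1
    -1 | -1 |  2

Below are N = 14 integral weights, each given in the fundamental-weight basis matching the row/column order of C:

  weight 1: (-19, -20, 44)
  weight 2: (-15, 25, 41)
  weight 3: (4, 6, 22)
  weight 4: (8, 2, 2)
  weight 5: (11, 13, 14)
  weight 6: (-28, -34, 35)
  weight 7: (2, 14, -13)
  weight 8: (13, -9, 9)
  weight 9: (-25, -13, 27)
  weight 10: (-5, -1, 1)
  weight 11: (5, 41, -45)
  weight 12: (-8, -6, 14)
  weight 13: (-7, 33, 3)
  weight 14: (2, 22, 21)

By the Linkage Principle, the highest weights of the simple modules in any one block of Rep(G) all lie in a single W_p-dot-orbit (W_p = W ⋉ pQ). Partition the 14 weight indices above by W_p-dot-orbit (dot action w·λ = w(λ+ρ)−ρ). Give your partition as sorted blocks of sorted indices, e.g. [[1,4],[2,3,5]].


Type A_3, rank 3, |W|=24; reorder rows/cols to standard.

Folding the 14 weights λ_j+ρ into Ā_19 (reps in the given 3-coord order):

    1: (1, 0, 7)
    2: (7, 5, 3)
    3: (7, 5, 3)
    4: (9, 3, 3)
    5: (7, 5, 3)
    6: (9, 3, 2)
    7: (9, 3, 3)
    8: (9, 3, 2)
    9: (7, 5, 3)
    10: (2, 2, 0)
    11: (2, 0, 13)
    12: (7, 5, 3)
    13: (2, 0, 13)
    14: (9, 3, 3)

6 distinct reps among the 14 weights ⇒ 6 W_19-linkage classes:

[[1], [2, 3, 5, 9, 12], [4, 7, 14], [6, 8], [10], [11, 13]]


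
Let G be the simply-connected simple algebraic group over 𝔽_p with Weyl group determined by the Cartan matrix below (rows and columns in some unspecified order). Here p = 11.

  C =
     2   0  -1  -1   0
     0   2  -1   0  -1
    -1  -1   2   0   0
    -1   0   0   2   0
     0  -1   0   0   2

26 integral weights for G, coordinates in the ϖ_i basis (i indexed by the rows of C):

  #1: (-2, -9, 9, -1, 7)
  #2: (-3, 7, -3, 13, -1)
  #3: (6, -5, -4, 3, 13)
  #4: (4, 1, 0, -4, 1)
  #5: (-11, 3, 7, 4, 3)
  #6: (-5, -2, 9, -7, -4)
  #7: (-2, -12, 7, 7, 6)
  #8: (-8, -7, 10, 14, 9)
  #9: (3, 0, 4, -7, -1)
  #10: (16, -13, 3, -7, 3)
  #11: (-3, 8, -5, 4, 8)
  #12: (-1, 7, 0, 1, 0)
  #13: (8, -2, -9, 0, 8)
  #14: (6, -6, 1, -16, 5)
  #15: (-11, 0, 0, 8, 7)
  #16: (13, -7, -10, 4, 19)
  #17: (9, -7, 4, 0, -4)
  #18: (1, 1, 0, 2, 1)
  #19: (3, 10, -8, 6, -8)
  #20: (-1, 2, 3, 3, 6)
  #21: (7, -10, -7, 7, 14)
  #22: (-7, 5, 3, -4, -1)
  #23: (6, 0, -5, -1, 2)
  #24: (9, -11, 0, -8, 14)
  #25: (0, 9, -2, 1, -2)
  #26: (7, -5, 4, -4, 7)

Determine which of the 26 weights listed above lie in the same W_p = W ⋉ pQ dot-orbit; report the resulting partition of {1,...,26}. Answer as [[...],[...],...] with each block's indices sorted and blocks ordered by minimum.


Cartan matrix: type A_5 (|W|=720); un-permuting the 5 rows.

Folding the 26 weights λ_j+ρ into Ā_11 (reps in the given 5-coord order):

    λ_1 → (0, 8, 1, 1, 0)
    λ_2 → (1, 2, 1, 3, 4)
    λ_3 → (3, 3, 1, 0, 0)
    λ_4 → (2, 2, 1, 3, 2)
    λ_5 → (3, 1, 2, 0, 1)
    λ_6 → (2, 1, 3, 4, 0)
    λ_7 → (3, 3, 1, 0, 0)
    λ_8 → (1, 2, 1, 3, 4)
    λ_9 → (2, 1, 3, 4, 0)
    λ_10 → (1, 2, 1, 3, 4)
    λ_11 → (2, 2, 1, 3, 2)
    λ_12 → (0, 8, 1, 1, 0)
    λ_13 → (0, 8, 1, 1, 0)
    λ_14 → (3, 1, 2, 0, 1)
    λ_15 → (0, 8, 1, 1, 0)
    λ_16 → (2, 2, 1, 3, 2)
    λ_17 → (2, 1, 3, 4, 0)
    λ_18 → (2, 2, 1, 3, 2)
    λ_19 → (3, 3, 1, 0, 0)
    λ_20 → (3, 3, 1, 0, 0)
    λ_21 → (3, 1, 2, 0, 1)
    λ_22 → (2, 1, 3, 4, 0)
    λ_23 → (3, 3, 1, 0, 0)
    λ_24 → (2, 1, 3, 4, 0)
    λ_25 → (0, 8, 1, 1, 0)
    λ_26 → (2, 2, 1, 3, 2)

Grouping the 26 weights by Ā_11-representative: 6 linkage classes.

[[1, 12, 13, 15, 25], [2, 8, 10], [3, 7, 19, 20, 23], [4, 11, 16, 18, 26], [5, 14, 21], [6, 9, 17, 22, 24]]


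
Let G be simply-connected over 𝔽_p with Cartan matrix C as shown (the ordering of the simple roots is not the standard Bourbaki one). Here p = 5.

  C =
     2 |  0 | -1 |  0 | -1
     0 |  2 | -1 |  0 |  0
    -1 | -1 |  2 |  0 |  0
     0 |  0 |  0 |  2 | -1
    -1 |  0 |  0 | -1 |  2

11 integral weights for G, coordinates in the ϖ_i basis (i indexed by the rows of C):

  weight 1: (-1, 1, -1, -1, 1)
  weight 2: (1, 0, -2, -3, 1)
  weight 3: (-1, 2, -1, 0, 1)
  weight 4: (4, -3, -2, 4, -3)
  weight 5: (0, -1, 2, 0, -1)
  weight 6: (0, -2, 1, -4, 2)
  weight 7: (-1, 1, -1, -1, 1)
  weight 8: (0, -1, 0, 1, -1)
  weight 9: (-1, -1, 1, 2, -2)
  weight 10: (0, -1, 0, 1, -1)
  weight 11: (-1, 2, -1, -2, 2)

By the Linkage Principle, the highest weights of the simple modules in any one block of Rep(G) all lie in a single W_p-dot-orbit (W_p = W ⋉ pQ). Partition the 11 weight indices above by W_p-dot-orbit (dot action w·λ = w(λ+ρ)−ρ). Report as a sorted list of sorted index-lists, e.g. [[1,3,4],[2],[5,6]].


Dynkin diagram of C (from the 8 off-diagonal −1 entries): A_5.

Alcove-folded reps (p=5, 11 weights, presented ϖ-order):

    λ_1+ρ ↦ (0, 2, 0, 0, 2)
    λ_2+ρ ↦ (1, 0, 1, 2, 0)
    λ_3+ρ ↦ (0, 2, 0, 0, 2)
    λ_4+ρ ↦ (0, 2, 0, 0, 2)
    λ_5+ρ ↦ (1, 0, 3, 1, 0)
    λ_6+ρ ↦ (1, 0, 1, 2, 0)
    λ_7+ρ ↦ (0, 2, 0, 0, 2)
    λ_8+ρ ↦ (1, 0, 1, 2, 0)
    λ_9+ρ ↦ (1, 0, 1, 2, 0)
    λ_10+ρ ↦ (1, 0, 1, 2, 0)
    λ_11+ρ ↦ (0, 2, 0, 0, 2)

Partition of {1..11} into 3 W_5-dot-orbits:

[[1, 3, 4, 7, 11], [2, 6, 8, 9, 10], [5]]


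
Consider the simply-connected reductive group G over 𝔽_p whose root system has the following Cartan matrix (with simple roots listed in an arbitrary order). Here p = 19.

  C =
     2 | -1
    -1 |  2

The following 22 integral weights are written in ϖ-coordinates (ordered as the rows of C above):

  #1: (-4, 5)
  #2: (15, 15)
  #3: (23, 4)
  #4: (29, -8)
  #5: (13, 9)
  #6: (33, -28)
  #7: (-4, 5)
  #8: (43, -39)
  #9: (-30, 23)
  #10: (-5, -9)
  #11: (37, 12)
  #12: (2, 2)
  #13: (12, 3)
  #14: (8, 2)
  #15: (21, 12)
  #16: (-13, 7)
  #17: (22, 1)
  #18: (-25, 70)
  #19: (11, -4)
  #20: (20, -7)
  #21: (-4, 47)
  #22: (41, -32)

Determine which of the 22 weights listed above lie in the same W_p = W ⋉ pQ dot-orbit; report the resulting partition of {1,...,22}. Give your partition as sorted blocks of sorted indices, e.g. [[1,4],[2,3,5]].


A_2 Cartan matrix, 2 simple roots permuted; ρ=(1,1).

Each λ_j+ρ reduced to Ā_19; 2-tuples below use C's row order:

  1: (3, 3);  2: (3, 3);  3: (9, 5);  4: (8, 4);  5: (9, 5);  6: (8, 4);  7: (3, 3);  8: (13, 6);  9: (9, 5);  10: (8, 4);  11: (13, 6);  12: (3, 3);  13: (13, 4);  14: (9, 3);  15: (3, 3);  16: (8, 4);  17: (13, 4);  18: (9, 5);  19: (9, 3);  20: (13, 4);  21: (9, 3);  22: (8, 4)

6 distinct reps among the 22 weights ⇒ 6 W_19-linkage classes:

[[1, 2, 7, 12, 15], [3, 5, 9, 18], [4, 6, 10, 16, 22], [8, 11], [13, 17, 20], [14, 19, 21]]


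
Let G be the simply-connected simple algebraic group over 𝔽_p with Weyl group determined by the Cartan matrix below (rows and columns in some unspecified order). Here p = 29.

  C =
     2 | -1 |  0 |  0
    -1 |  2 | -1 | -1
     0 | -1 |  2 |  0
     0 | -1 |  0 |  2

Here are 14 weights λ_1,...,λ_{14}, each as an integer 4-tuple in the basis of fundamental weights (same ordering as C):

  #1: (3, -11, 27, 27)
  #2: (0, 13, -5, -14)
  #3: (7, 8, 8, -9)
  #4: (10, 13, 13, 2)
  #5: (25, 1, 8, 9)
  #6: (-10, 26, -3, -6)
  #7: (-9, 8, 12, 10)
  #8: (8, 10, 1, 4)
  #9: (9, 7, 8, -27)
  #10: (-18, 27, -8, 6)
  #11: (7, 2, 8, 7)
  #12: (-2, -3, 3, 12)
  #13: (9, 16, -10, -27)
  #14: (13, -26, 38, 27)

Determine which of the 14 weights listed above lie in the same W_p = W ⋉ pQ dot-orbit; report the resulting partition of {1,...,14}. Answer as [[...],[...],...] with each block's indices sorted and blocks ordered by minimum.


Dynkin diagram of C (from the 6 off-diagonal −1 entries): D_4.

W_29-reps of the 14 weights in Ā_29 (same 4-coord order as C):

  λ_1 → (11, 6, 1, 1)
  λ_2 → (2, 1, 1, 10)
  λ_3 → (8, 1, 9, 8)
  λ_4 → (2, 1, 1, 10)
  λ_5 → (8, 1, 9, 8)
  λ_6 → (9, 2, 2, 5)
  λ_7 → (4, 4, 9, 7)
  λ_8 → (9, 2, 2, 5)
  λ_9 → (8, 1, 9, 8)
  λ_10 → (11, 6, 1, 1)
  λ_11 → (8, 1, 9, 8)
  λ_12 → (2, 1, 1, 10)
  λ_13 → (8, 1, 9, 8)
  λ_14 → (2, 1, 1, 10)

Linkage partition of the 14 weights (5 classes, p=29):

[[1, 10], [2, 4, 12, 14], [3, 5, 9, 11, 13], [6, 8], [7]]


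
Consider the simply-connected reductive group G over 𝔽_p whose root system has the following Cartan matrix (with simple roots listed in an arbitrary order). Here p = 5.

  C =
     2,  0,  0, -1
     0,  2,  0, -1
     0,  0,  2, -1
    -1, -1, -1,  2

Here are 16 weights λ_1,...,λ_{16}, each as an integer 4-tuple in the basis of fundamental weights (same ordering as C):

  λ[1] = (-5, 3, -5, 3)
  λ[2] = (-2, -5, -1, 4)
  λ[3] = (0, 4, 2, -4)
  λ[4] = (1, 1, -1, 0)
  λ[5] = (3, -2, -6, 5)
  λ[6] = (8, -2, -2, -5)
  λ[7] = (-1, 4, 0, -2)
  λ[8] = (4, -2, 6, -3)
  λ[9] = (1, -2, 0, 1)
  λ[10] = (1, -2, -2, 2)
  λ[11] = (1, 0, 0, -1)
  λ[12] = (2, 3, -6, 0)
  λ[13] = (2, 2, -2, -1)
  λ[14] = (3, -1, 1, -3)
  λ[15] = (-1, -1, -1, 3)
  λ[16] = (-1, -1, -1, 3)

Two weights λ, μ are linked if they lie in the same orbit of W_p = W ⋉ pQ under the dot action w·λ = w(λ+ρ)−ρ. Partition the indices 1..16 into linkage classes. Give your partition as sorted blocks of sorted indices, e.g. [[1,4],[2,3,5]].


Dynkin diagram of C (from the 6 off-diagonal −1 entries): D_4.

Folding the 16 weights λ_j+ρ into Ā_5 (reps in the given 4-coord order):

  [1] (0, 0, 0, 1)
  [2] (1, 4, 0, 0)
  [3] (2, 2, 0, 0)
  [4] (2, 2, 0, 0)
  [5] (1, 4, 0, 0)
  [6] (0, 0, 0, 1)
  [7] (1, 4, 0, 0)
  [8] (2, 2, 0, 0)
  [9] (2, 1, 1, 0)
  [10] (2, 1, 1, 0)
  [11] (2, 1, 1, 0)
  [12] (1, 0, 1, 0)
  [13] (2, 2, 0, 0)
  [14] (2, 2, 0, 0)
  [15] (0, 0, 0, 1)
  [16] (0, 0, 0, 1)

5 distinct reps among the 16 weights ⇒ 5 W_5-linkage classes:

[[1, 6, 15, 16], [2, 5, 7], [3, 4, 8, 13, 14], [9, 10, 11], [12]]


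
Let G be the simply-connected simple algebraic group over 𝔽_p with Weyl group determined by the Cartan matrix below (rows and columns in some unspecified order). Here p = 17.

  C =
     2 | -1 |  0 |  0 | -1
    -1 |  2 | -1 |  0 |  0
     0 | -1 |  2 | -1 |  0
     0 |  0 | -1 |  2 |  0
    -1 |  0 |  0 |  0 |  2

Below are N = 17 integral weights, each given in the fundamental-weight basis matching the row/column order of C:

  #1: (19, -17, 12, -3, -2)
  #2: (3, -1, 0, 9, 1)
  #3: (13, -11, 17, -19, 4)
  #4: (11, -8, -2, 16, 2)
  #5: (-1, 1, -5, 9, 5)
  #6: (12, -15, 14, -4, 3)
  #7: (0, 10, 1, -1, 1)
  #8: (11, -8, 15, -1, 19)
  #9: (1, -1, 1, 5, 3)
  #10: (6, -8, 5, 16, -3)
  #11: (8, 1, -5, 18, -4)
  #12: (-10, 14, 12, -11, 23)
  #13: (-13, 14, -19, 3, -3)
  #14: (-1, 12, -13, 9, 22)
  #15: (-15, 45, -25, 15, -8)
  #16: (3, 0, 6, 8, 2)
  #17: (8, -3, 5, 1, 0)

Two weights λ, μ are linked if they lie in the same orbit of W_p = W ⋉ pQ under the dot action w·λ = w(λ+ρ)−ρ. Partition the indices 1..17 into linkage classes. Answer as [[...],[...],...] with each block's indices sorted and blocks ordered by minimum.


A_5 Cartan matrix, 5 simple roots permuted; ρ=(1,1,1,1,1).

W_17-reps of the 17 weights in Ā_17 (same 5-coord order as C):

    λ_1+ρ ↦ (1, 11, 2, 0, 2)
    λ_2+ρ ↦ (4, 0, 1, 10, 2)
    λ_3+ρ ↦ (0, 1, 7, 2, 4)
    λ_4+ρ ↦ (0, 1, 7, 2, 4)
    λ_5+ρ ↦ (2, 0, 2, 6, 4)
    λ_6+ρ ↦ (1, 11, 2, 0, 2)
    λ_7+ρ ↦ (1, 11, 2, 0, 2)
    λ_8+ρ ↦ (0, 1, 7, 2, 4)
    λ_9+ρ ↦ (2, 0, 2, 6, 4)
    λ_10+ρ ↦ (4, 0, 1, 10, 2)
    λ_11+ρ ↦ (2, 0, 2, 6, 4)
    λ_12+ρ ↦ (7, 2, 4, 2, 1)
    λ_13+ρ ↦ (1, 11, 2, 0, 2)
    λ_14+ρ ↦ (4, 0, 1, 10, 2)
    λ_15+ρ ↦ (0, 1, 7, 2, 4)
    λ_16+ρ ↦ (0, 1, 7, 2, 4)
    λ_17+ρ ↦ (7, 2, 4, 2, 1)

Partition of {1..17} into 5 W_17-dot-orbits:

[[1, 6, 7, 13], [2, 10, 14], [3, 4, 8, 15, 16], [5, 9, 11], [12, 17]]


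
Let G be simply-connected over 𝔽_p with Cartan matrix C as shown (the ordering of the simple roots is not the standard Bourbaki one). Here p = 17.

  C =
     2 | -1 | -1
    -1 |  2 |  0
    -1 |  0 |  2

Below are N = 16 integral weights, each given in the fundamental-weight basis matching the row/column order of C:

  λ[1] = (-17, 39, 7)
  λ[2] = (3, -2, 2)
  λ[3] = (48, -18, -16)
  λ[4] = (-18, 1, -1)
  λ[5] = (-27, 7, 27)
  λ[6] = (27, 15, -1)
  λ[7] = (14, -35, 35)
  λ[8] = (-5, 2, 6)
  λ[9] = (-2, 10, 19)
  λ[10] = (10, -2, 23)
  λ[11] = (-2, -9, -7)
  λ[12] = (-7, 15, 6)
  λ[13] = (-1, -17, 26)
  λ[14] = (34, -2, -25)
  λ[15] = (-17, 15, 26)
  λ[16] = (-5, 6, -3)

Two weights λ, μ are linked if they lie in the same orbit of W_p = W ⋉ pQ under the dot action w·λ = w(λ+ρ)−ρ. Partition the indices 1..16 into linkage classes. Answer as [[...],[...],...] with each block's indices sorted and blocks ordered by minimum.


A_3 Cartan matrix, 3 simple roots permuted; ρ=(1,1,1).

W_17-reps of the 16 weights in Ā_17 (same 3-coord order as C):

  1: (1, 6, 8) · 2: (3, 1, 3) · 3: (15, 0, 2) · 4: (15, 0, 2) · 5: (1, 6, 8) · 6: (0, 10, 6) · 7: (15, 0, 2) · 8: (3, 1, 3) · 9: (2, 1, 4) · 10: (6, 10, 1) · 11: (1, 6, 8) · 12: (6, 10, 1) · 13: (6, 10, 1) · 14: (6, 10, 1) · 15: (6, 10, 1) · 16: (2, 1, 4)

These 16 weights hit 6 W_17-dot-orbits; sizes (3, 2, 3, 1, 2, 5):

[[1, 5, 11], [2, 8], [3, 4, 7], [6], [9, 16], [10, 12, 13, 14, 15]]


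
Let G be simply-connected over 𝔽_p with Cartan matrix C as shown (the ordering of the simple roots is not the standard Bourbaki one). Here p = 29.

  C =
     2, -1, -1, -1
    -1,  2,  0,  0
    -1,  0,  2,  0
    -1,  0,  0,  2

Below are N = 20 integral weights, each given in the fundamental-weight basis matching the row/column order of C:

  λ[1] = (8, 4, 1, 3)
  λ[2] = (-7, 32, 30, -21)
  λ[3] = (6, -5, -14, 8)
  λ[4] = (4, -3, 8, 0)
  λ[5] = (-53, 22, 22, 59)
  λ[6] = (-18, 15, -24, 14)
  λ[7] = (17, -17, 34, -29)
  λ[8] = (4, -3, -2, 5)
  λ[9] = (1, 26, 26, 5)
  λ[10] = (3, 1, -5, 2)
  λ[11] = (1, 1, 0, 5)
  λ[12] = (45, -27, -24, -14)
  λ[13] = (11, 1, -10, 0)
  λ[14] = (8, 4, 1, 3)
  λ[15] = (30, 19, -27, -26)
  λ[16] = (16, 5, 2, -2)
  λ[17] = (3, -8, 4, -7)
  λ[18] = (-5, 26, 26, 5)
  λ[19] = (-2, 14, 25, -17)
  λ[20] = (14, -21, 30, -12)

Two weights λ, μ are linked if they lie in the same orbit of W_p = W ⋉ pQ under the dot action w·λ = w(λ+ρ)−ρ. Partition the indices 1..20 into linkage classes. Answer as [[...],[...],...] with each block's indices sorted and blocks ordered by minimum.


D_4 Cartan matrix, 4 simple roots permuted; ρ=(1,1,1,1).

Each λ_j+ρ reduced to Ā_29; 4-tuples below use C's row order:

    λ_1+ρ ↦ (9, 5, 2, 4)
    λ_2+ρ ↦ (0, 2, 4, 3)
    λ_3+ρ ↦ (3, 6, 3, 1)
    λ_4+ρ ↦ (3, 2, 9, 1)
    λ_5+ρ ↦ (2, 0, 0, 21)
    λ_6+ρ ↦ (3, 2, 9, 1)
    λ_7+ρ ↦ (2, 2, 1, 6)
    λ_8+ρ ↦ (2, 2, 1, 6)
    λ_9+ρ ↦ (2, 0, 0, 21)
    λ_10+ρ ↦ (0, 2, 4, 3)
    λ_11+ρ ↦ (2, 2, 1, 6)
    λ_12+ρ ↦ (3, 6, 3, 1)
    λ_13+ρ ↦ (3, 2, 9, 1)
    λ_14+ρ ↦ (9, 5, 2, 4)
    λ_15+ρ ↦ (0, 2, 4, 3)
    λ_16+ρ ↦ (3, 6, 3, 1)
    λ_17+ρ ↦ (0, 2, 4, 3)
    λ_18+ρ ↦ (2, 0, 0, 21)
    λ_19+ρ ↦ (3, 2, 9, 1)
    λ_20+ρ ↦ (3, 2, 9, 1)

Partition of {1..20} into 6 W_29-dot-orbits:

[[1, 14], [2, 10, 15, 17], [3, 12, 16], [4, 6, 13, 19, 20], [5, 9, 18], [7, 8, 11]]


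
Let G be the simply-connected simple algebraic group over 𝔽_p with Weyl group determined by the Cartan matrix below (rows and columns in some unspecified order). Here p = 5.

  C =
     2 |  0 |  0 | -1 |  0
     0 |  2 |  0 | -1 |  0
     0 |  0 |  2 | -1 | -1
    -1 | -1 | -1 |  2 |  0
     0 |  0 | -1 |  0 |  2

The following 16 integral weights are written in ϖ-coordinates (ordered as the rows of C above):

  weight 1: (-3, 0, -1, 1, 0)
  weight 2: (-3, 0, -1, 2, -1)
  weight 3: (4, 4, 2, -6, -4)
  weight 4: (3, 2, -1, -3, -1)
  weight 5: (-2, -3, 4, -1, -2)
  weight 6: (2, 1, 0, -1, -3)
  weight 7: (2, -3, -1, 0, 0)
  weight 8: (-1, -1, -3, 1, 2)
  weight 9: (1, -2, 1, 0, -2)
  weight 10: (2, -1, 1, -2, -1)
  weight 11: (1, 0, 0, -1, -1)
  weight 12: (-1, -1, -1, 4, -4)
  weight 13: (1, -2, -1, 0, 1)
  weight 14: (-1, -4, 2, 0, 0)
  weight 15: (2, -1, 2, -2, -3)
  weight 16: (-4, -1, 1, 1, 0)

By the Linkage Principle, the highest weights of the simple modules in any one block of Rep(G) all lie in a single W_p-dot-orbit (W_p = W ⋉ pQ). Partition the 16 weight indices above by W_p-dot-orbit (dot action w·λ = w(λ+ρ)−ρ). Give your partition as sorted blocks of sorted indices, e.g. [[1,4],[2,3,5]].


C ↔ D_5 under row/col permutation; |W(D_5)| = 1920.

λ_j+ρ reflected into Ā_5 (⟨·,θ^∨⟩≤5); 5-tuples as given:

  λ_1+ρ ↦ (2, 1, 0, 0, 1) · λ_2+ρ ↦ (2, 1, 0, 1, 0) · λ_3+ρ ↦ (0, 0, 0, 0, 2) · λ_4+ρ ↦ (2, 1, 0, 0, 2) · λ_5+ρ ↦ (2, 1, 0, 0, 1) · λ_6+ρ ↦ (2, 1, 1, 0, 0) · λ_7+ρ ↦ (2, 1, 1, 0, 0) · λ_8+ρ ↦ (0, 0, 2, 0, 1) · λ_9+ρ ↦ (2, 1, 0, 0, 1) · λ_10+ρ ↦ (2, 1, 1, 0, 0) · λ_11+ρ ↦ (2, 1, 1, 0, 0) · λ_12+ρ ↦ (0, 0, 0, 0, 2) · λ_13+ρ ↦ (2, 1, 0, 0, 2) · λ_14+ρ ↦ (2, 1, 0, 0, 1) · λ_15+ρ ↦ (2, 1, 0, 0, 2) · λ_16+ρ ↦ (2, 1, 0, 0, 1)

The 16 indices split into 6 linkage classes (same alcove rep ⇔ same W_5-dot-orbit):

[[1, 5, 9, 14, 16], [2], [3, 12], [4, 13, 15], [6, 7, 10, 11], [8]]


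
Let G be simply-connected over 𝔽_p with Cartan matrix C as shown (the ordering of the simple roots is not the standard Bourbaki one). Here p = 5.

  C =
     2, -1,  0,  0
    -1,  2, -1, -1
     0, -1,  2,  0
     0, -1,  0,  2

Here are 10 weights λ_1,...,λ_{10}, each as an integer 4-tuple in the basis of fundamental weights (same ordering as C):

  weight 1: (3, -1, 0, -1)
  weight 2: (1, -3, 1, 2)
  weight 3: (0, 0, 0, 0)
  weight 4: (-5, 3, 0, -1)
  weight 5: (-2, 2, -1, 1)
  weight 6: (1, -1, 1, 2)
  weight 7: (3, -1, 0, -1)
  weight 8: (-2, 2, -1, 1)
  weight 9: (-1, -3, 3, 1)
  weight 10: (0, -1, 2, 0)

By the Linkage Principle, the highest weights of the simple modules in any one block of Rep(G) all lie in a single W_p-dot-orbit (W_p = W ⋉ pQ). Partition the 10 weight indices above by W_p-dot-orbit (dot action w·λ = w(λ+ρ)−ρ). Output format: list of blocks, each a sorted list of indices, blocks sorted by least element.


D_4 Cartan matrix, 4 simple roots permuted; ρ=(1,1,1,1).

Ā_5 reps of the 10 weights (D_4, coords as presented):

    1: (4, 0, 1, 0)
    2: (0, 2, 0, 1)
    3: (1, 1, 1, 1)
    4: (4, 0, 1, 0)
    5: (1, 0, 0, 2)
    6: (0, 2, 0, 1)
    7: (4, 0, 1, 0)
    8: (1, 0, 0, 2)
    9: (2, 0, 2, 0)
    10: (1, 0, 3, 1)

These 10 weights hit 6 W_5-dot-orbits; sizes (3, 2, 1, 2, 1, 1):

[[1, 4, 7], [2, 6], [3], [5, 8], [9], [10]]


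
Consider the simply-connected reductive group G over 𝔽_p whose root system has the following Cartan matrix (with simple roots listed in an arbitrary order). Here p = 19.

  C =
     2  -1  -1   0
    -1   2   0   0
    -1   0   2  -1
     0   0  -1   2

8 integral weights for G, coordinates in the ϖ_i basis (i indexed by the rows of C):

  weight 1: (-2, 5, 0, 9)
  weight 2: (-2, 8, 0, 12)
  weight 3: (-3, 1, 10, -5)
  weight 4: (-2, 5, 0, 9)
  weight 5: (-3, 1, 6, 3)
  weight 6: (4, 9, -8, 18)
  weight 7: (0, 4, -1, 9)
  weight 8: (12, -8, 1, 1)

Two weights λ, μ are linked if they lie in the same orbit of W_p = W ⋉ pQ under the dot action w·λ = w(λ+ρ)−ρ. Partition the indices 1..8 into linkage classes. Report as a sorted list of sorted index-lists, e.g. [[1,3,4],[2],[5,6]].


Cartan matrix: type A_4 (|W|=120); un-permuting the 4 rows.

Each λ_j+ρ reduced to Ā_19; 4-tuples below use C's row order:

  1: (1, 5, 0, 10);  2: (1, 5, 0, 10);  3: (2, 0, 5, 4);  4: (1, 5, 0, 10);  5: (2, 0, 5, 4);  6: (2, 0, 5, 4);  7: (1, 5, 0, 10);  8: (6, 7, 2, 2)

The 8 indices split into 3 linkage classes (same alcove rep ⇔ same W_19-dot-orbit):

[[1, 2, 4, 7], [3, 5, 6], [8]]


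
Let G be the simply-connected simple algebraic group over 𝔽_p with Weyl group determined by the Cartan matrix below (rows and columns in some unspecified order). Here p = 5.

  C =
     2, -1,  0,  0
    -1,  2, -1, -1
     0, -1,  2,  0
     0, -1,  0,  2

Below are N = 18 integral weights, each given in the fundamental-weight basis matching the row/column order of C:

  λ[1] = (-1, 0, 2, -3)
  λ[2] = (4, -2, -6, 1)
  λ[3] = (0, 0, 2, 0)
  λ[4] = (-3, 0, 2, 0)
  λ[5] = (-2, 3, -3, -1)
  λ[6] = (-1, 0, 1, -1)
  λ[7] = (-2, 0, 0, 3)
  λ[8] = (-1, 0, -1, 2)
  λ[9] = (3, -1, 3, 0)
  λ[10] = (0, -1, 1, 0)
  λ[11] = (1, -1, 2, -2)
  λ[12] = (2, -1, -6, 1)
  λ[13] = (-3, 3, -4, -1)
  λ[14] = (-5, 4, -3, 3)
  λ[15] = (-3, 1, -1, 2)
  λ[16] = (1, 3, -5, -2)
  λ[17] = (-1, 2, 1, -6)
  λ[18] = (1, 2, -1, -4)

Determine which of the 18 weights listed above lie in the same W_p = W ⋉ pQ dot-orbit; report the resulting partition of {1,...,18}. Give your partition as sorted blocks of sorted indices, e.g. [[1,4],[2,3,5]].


C ↔ D_4 under row/col permutation; |W(D_4)| = 192.

Alcove-folded reps (p=5, 18 weights, presented ϖ-order):

  1: (1, 0, 2, 1);  2: (0, 1, 0, 3);  3: (0, 1, 2, 0);  4: (1, 1, 2, 0);  5: (1, 1, 2, 0);  6: (0, 1, 2, 0);  7: (0, 1, 0, 3);  8: (0, 1, 0, 3);  9: (0, 1, 0, 3);  10: (1, 0, 2, 1);  11: (1, 1, 2, 0);  12: (2, 0, 0, 3);  13: (1, 0, 2, 1);  14: (0, 1, 2, 0);  15: (2, 0, 0, 3);  16: (1, 0, 3, 0);  17: (2, 0, 0, 3);  18: (2, 0, 0, 3)

Partition of {1..18} into 6 W_5-dot-orbits:

[[1, 10, 13], [2, 7, 8, 9], [3, 6, 14], [4, 5, 11], [12, 15, 17, 18], [16]]


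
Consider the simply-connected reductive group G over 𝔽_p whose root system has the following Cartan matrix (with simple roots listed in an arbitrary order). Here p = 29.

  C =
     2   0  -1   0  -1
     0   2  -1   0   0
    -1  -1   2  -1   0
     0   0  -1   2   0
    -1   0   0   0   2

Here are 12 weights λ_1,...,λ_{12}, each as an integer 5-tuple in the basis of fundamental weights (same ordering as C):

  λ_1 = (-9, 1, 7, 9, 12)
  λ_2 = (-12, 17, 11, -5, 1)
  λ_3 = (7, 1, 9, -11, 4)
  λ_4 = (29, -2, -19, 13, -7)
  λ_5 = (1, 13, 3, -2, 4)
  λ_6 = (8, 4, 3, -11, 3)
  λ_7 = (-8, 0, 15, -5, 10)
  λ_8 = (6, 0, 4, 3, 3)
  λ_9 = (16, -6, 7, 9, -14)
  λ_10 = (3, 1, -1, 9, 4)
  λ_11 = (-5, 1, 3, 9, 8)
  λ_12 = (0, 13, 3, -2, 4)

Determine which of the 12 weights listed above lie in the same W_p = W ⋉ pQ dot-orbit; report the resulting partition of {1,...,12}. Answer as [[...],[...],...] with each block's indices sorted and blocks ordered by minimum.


C ↔ D_5 under row/col permutation; |W(D_5)| = 1920.

Ā_29 reps of the 12 weights (D_5, coords as presented):

  λ_1 → (4, 2, 0, 10, 5)
  λ_2 → (0, 15, 2, 1, 8)
  λ_3 → (4, 2, 0, 10, 5)
  λ_4 → (1, 14, 3, 1, 5)
  λ_5 → (1, 14, 3, 1, 5)
  λ_6 → (3, 1, 5, 4, 4)
  λ_7 → (3, 1, 5, 4, 4)
  λ_8 → (3, 1, 5, 4, 4)
  λ_9 → (3, 1, 5, 4, 4)
  λ_10 → (4, 2, 0, 10, 5)
  λ_11 → (4, 2, 0, 10, 5)
  λ_12 → (1, 14, 3, 1, 5)

These 12 weights hit 4 W_29-dot-orbits; sizes (4, 1, 3, 4):

[[1, 3, 10, 11], [2], [4, 5, 12], [6, 7, 8, 9]]


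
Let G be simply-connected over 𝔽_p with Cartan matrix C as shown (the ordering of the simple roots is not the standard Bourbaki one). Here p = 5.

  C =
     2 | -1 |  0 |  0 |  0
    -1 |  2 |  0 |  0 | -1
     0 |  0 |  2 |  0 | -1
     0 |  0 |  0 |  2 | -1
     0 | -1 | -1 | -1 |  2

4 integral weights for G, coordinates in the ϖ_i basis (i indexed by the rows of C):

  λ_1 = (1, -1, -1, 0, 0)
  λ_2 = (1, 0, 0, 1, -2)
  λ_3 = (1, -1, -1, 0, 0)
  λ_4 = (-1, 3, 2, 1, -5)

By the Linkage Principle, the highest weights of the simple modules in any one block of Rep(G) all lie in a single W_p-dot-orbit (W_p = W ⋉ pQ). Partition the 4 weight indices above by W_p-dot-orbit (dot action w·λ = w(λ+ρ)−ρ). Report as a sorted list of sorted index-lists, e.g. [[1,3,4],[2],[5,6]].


D_5 Cartan matrix, 5 simple roots permuted; ρ=(1,1,1,1,1).

Each λ_j+ρ reduced to Ā_5; 5-tuples below use C's row order:

  λ_1 → (2, 0, 0, 1, 1) · λ_2 → (2, 0, 0, 1, 1) · λ_3 → (2, 0, 0, 1, 1) · λ_4 → (0, 0, 1, 2, 1)

Grouping the 4 weights by Ā_5-representative: 2 linkage classes.

[[1, 2, 3], [4]]


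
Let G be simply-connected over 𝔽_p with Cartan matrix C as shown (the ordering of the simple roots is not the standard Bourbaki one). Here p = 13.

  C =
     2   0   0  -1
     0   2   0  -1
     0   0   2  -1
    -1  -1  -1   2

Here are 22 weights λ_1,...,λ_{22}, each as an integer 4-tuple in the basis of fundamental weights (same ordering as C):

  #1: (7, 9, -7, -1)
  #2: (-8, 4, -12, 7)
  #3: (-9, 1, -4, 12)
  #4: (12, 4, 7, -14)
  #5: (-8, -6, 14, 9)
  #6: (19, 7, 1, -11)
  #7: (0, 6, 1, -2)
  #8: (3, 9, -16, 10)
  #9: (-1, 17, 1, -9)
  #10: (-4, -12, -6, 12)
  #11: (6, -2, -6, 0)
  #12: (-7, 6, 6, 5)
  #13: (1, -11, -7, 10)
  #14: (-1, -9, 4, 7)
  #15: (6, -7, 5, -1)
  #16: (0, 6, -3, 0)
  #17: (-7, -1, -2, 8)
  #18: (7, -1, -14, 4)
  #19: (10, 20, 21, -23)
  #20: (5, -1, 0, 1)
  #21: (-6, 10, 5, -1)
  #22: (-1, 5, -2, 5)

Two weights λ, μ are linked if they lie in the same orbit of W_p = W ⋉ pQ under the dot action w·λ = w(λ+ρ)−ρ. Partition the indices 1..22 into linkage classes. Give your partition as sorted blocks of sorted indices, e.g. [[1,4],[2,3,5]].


C ↔ D_4 under row/col permutation; |W(D_4)| = 192.

Folding the 22 weights λ_j+ρ into Ā_13 (reps in the given 4-coord order):

  λ_1 → (2, 4, 0, 1) · λ_2 → (3, 5, 1, 2) · λ_3 → (6, 0, 1, 2) · λ_4 → (0, 8, 5, 0) · λ_5 → (3, 5, 1, 2) · λ_6 → (3, 5, 1, 2) · λ_7 → (0, 6, 1, 1) · λ_8 → (6, 0, 1, 2) · λ_9 → (2, 4, 0, 1) · λ_10 → (3, 5, 1, 2) · λ_11 → (2, 4, 0, 1) · λ_12 → (1, 0, 0, 6) · λ_13 → (3, 5, 1, 2) · λ_14 → (0, 8, 5, 0) · λ_15 → (1, 0, 0, 6) · λ_16 → (0, 6, 1, 1) · λ_17 → (6, 0, 1, 2) · λ_18 → (0, 8, 5, 0) · λ_19 → (6, 0, 1, 2) · λ_20 → (6, 0, 1, 2) · λ_21 → (0, 6, 1, 1) · λ_22 → (0, 6, 1, 1)

Linkage partition of the 22 weights (6 classes, p=13):

[[1, 9, 11], [2, 5, 6, 10, 13], [3, 8, 17, 19, 20], [4, 14, 18], [7, 16, 21, 22], [12, 15]]


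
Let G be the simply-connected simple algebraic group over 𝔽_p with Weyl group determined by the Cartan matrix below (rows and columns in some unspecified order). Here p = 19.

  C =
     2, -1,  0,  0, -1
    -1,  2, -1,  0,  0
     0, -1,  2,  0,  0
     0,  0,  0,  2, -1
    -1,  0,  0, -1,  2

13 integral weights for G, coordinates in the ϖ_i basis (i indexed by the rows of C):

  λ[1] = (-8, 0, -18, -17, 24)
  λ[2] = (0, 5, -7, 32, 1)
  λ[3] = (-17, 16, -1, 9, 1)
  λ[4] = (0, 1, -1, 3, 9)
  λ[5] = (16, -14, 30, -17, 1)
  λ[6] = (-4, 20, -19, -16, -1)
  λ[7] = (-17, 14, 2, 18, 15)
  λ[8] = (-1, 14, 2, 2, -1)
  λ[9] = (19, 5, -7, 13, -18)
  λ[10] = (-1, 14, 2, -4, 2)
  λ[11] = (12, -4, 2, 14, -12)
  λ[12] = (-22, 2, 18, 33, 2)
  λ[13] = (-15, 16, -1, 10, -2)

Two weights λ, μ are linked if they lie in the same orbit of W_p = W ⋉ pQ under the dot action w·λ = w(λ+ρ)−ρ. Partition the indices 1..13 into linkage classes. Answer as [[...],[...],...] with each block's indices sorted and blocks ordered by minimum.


Dynkin diagram of C (from the 8 off-diagonal −1 entries): A_5.

Alcove-folded reps (p=19, 13 weights, presented ϖ-order):

    λ_1+ρ ↦ (2, 1, 0, 4, 10)
    λ_2+ρ ↦ (2, 1, 0, 4, 10)
    λ_3+ρ ↦ (2, 1, 0, 4, 10)
    λ_4+ρ ↦ (1, 2, 0, 4, 10)
    λ_5+ρ ↦ (2, 1, 0, 4, 10)
    λ_6+ρ ↦ (0, 15, 1, 1, 0)
    λ_7+ρ ↦ (0, 15, 1, 1, 0)
    λ_8+ρ ↦ (0, 15, 1, 1, 0)
    λ_9+ρ ↦ (2, 1, 0, 4, 10)
    λ_10+ρ ↦ (0, 15, 1, 1, 0)
    λ_11+ρ ↦ (1, 2, 0, 4, 10)
    λ_12+ρ ↦ (0, 15, 1, 1, 0)
    λ_13+ρ ↦ (1, 2, 0, 4, 10)

Grouping the 13 weights by Ā_19-representative: 3 linkage classes.

[[1, 2, 3, 5, 9], [4, 11, 13], [6, 7, 8, 10, 12]]


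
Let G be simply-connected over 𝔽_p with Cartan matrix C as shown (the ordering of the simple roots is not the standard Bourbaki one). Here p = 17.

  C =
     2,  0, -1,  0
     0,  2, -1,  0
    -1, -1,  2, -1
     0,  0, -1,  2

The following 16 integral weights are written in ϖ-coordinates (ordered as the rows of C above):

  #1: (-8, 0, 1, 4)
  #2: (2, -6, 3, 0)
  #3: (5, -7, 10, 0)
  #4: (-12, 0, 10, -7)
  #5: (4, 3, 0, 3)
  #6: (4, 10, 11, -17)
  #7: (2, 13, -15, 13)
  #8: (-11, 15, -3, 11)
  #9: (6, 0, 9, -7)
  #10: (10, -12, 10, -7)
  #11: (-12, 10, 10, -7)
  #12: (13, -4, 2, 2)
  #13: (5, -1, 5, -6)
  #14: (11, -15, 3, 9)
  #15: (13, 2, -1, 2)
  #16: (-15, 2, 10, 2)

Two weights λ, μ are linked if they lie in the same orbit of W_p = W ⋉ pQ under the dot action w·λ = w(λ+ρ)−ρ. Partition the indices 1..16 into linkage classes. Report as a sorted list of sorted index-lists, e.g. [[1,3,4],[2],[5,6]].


C ↔ D_4 under row/col permutation; |W(D_4)| = 192.

Ā_17 reps of the 16 weights (D_4, coords as presented):

    [1] (2, 4, 1, 0)
    [2] (2, 4, 1, 0)
    [3] (5, 5, 1, 0)
    [4] (5, 5, 1, 0)
    [5] (5, 4, 1, 4)
    [6] (6, 0, 1, 5)
    [7] (11, 0, 3, 0)
    [8] (2, 4, 1, 0)
    [9] (6, 0, 1, 5)
    [10] (5, 5, 1, 0)
    [11] (5, 5, 1, 0)
    [12] (11, 0, 3, 0)
    [13] (6, 0, 1, 5)
    [14] (2, 4, 1, 0)
    [15] (11, 0, 3, 0)
    [16] (11, 0, 3, 0)

Partition of {1..16} into 5 W_17-dot-orbits:

[[1, 2, 8, 14], [3, 4, 10, 11], [5], [6, 9, 13], [7, 12, 15, 16]]
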